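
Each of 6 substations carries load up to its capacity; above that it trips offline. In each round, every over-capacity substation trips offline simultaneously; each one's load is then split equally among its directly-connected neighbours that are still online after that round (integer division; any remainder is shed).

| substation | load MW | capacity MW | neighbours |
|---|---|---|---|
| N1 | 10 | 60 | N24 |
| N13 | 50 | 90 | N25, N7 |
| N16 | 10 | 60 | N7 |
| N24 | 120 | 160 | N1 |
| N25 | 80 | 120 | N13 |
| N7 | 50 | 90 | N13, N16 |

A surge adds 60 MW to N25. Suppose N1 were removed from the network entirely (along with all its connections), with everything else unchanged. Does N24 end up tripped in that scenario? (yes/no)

no

With N1 removed:
Round 1 — N25 at 140 > 120. N25 trips offline.
  N25 sheds 140 MW to N13: 140 each.
    N13: 50+140 = 190 > 90
Round 2 — N13 trips offline.
  N13 sheds 190 MW to N7: 190 each.
    N7: 50+190 = 240 > 90
Round 3 — N7 trips offline.
  N7 sheds 240 MW to N16: 240 each.
    N16: 10+240 = 250 > 60
Round 4 — N16 trips offline.
  N16 sheds 250 MW: no online neighbours, lost.
No further trips.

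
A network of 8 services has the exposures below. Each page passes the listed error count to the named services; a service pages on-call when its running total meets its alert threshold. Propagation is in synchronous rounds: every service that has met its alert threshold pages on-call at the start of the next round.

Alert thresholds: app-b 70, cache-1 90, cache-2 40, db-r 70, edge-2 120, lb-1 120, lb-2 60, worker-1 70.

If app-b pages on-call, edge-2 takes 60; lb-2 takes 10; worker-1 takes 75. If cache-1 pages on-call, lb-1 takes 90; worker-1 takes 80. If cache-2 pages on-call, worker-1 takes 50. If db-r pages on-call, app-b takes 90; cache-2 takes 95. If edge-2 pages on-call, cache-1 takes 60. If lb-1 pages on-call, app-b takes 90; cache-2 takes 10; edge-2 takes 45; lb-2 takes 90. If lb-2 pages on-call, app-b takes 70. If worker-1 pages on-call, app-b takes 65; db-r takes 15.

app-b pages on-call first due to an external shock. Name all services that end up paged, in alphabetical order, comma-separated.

app-b, worker-1

Round 1 — app-b pages on-call (initial).
  edge-2: +60 → 60 < 120
  lb-2: +10 → 10 < 60
  worker-1: +75 → 75 ≥ 70
Round 2 — worker-1 pages on-call.
  db-r: +15 → 15 < 70
No further pages.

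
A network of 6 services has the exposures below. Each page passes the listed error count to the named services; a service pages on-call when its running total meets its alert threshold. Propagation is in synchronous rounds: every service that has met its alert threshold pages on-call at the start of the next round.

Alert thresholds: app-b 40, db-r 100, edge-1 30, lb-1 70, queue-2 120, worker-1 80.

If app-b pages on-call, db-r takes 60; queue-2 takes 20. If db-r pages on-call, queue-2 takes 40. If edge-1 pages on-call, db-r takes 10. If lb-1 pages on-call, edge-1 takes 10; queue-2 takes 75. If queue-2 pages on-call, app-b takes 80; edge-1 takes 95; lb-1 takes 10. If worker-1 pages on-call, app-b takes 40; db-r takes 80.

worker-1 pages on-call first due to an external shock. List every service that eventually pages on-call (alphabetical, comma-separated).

app-b, db-r, worker-1

Round 1 — worker-1 pages on-call (initial).
  app-b: +40 → 40 ≥ 40
  db-r: +80 → 80 < 100
Round 2 — app-b pages on-call.
  db-r: +60 → 140 ≥ 100
  queue-2: +20 → 20 < 120
Round 3 — db-r pages on-call.
  queue-2: +40 → 60 < 120
No further pages.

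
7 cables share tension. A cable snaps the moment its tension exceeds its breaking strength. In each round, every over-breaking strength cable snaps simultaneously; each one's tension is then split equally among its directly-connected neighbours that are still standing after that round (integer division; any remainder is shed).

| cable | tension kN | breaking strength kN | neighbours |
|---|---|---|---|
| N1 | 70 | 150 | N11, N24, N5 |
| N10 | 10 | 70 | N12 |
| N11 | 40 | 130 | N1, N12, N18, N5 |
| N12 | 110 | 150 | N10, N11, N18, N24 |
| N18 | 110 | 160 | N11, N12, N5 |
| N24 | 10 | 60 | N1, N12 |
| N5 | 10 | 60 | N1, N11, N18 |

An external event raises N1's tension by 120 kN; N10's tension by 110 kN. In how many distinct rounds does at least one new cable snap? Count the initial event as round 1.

Round 1 — N1 at 190 > 150; N10 at 120 > 70. N1, N10 snap.
  N1 sheds 190 kN to N11, N24, N5: 63 each (1 lost).
    N11: 40+63 = 103 ≤ 130
    N24: 10+63 = 73 > 60
    N5: 10+63 = 73 > 60
  N10 sheds 120 kN to N12: 120 each.
    N12: 110+120 = 230 > 150
Round 2 — N12, N24, N5 snap.
  N12 sheds 230 kN to N11, N18: 115 each.
    N11: 103+115 = 218 > 130
    N18: 110+115 = 225 > 160
  N24 sheds 73 kN: no online neighbours, lost.
  N5 sheds 73 kN to N11, N18: 36 each (1 lost).
    N11: 218+36 = 254 > 130
    N18: 225+36 = 261 > 160
Round 3 — N11, N18 snap.
  N11 sheds 254 kN: no online neighbours, lost.
  N18 sheds 261 kN: no online neighbours, lost.
No further breaks.

3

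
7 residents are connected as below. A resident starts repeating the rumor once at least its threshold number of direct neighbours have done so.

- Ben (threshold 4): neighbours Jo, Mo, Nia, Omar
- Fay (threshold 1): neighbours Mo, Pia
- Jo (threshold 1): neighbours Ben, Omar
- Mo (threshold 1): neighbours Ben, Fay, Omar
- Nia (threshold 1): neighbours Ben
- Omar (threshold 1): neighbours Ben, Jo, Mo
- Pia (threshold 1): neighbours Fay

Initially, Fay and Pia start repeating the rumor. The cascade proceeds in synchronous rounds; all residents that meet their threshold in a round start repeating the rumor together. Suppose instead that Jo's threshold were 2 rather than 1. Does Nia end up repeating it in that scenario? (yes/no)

no

With Jo's threshold at 2:
Round 1 — Fay, Pia start repeating the rumor (initial).
Round 2 — checking thresholds:
  Mo: 1 of 3 neighbours ≥ 1, starts repeating the rumor.
Round 3 — checking thresholds:
  Ben: 1 of 4 neighbours < 4, holds.
  Omar: 1 of 3 neighbours ≥ 1, starts repeating the rumor.
Round 4 — no new spreads; cascade stops.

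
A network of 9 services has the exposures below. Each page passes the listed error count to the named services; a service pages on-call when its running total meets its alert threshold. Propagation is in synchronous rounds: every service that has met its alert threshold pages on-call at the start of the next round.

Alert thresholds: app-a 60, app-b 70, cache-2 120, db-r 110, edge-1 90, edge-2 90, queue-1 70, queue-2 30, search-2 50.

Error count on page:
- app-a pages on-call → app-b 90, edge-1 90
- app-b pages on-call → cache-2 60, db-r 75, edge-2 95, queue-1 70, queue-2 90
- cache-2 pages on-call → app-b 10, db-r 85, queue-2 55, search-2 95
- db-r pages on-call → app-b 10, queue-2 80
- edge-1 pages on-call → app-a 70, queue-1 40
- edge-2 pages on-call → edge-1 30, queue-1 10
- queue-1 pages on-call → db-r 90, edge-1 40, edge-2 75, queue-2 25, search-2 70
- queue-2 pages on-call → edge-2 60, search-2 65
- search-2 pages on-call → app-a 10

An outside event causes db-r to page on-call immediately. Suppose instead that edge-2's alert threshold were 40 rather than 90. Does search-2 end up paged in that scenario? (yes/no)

With edge-2's alert threshold at 40:
Round 1 — db-r pages on-call (initial).
  app-b: +10 → 10 < 70
  queue-2: +80 → 80 ≥ 30
Round 2 — queue-2 pages on-call.
  edge-2: +60 → 60 ≥ 40
  search-2: +65 → 65 ≥ 50
Round 3 — edge-2, search-2 page on-call.
  app-a: +10 → 10 < 60
  edge-1: +30 → 30 < 90
  queue-1: +10 → 10 < 70
No further pages.

yes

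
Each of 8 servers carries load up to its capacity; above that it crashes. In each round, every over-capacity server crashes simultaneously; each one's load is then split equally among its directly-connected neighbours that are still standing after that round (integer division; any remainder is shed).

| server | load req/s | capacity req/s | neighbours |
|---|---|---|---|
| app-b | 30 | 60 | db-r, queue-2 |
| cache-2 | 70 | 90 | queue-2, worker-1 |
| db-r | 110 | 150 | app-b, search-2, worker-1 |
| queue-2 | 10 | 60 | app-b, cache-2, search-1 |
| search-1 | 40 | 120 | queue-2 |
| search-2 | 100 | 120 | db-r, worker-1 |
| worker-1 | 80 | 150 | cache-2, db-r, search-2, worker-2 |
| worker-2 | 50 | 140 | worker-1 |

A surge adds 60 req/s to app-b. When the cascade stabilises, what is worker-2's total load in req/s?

Round 1 — app-b at 90 > 60. app-b crashes.
  app-b sheds 90 req/s to db-r, queue-2: 45 each.
    db-r: 110+45 = 155 > 150
    queue-2: 10+45 = 55 ≤ 60
Round 2 — db-r crashes.
  db-r sheds 155 req/s to search-2, worker-1: 77 each (1 lost).
    search-2: 100+77 = 177 > 120
    worker-1: 80+77 = 157 > 150
Round 3 — search-2, worker-1 crash.
  search-2 sheds 177 req/s: no online neighbours, lost.
  worker-1 sheds 157 req/s to cache-2, worker-2: 78 each (1 lost).
    cache-2: 70+78 = 148 > 90
    worker-2: 50+78 = 128 ≤ 140
Round 4 — cache-2 crashes.
  cache-2 sheds 148 req/s to queue-2: 148 each.
    queue-2: 55+148 = 203 > 60
Round 5 — queue-2 crashes.
  queue-2 sheds 203 req/s to search-1: 203 each.
    search-1: 40+203 = 243 > 120
Round 6 — search-1 crashes.
  search-1 sheds 243 req/s: no online neighbours, lost.
No further crashes.

128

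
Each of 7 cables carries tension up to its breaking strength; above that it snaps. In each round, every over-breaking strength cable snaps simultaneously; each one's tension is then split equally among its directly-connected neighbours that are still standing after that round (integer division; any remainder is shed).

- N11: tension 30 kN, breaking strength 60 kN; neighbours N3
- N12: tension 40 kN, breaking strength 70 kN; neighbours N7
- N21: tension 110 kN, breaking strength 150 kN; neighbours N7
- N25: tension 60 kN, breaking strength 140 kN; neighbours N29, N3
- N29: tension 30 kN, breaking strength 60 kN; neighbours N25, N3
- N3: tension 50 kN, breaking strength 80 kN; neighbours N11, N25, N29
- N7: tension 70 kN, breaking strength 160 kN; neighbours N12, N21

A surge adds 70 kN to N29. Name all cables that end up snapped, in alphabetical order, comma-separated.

N11, N25, N29, N3

Round 1 — N29 at 100 > 60. N29 snaps.
  N29 sheds 100 kN to N25, N3: 50 each.
    N25: 60+50 = 110 ≤ 140
    N3: 50+50 = 100 > 80
Round 2 — N3 snaps.
  N3 sheds 100 kN to N11, N25: 50 each.
    N11: 30+50 = 80 > 60
    N25: 110+50 = 160 > 140
Round 3 — N11, N25 snap.
  N11 sheds 80 kN: no online neighbours, lost.
  N25 sheds 160 kN: no online neighbours, lost.
No further breaks.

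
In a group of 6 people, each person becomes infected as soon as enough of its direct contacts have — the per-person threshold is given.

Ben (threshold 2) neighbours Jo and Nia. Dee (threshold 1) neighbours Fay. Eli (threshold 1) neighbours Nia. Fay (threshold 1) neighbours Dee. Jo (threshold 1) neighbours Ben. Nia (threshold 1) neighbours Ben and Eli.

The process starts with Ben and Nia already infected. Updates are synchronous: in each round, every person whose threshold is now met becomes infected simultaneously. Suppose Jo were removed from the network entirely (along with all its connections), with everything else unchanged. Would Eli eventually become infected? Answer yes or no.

yes

With Jo removed:
Round 1 — Ben, Nia become infected (initial).
Round 2 — checking thresholds:
  Eli: 1 of 1 neighbours ≥ 1, becomes infected.
Round 3 — no new infections; cascade stops.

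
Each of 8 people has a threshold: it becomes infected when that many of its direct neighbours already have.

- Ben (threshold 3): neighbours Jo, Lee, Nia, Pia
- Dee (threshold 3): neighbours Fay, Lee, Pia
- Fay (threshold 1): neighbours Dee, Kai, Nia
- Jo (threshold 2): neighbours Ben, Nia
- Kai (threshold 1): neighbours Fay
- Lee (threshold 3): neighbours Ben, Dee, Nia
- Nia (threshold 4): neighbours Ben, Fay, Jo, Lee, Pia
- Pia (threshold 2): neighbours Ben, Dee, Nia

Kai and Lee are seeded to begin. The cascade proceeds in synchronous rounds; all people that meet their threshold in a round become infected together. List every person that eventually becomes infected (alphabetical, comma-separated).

Fay, Kai, Lee

Round 1 — Kai, Lee become infected (initial).
Round 2 — checking thresholds:
  Ben: 1 of 4 neighbours < 3, holds.
  Dee: 1 of 3 neighbours < 3, holds.
  Fay: 1 of 3 neighbours ≥ 1, becomes infected.
  Nia: 1 of 5 neighbours < 4, holds.
Round 3 — no new infections; cascade stops.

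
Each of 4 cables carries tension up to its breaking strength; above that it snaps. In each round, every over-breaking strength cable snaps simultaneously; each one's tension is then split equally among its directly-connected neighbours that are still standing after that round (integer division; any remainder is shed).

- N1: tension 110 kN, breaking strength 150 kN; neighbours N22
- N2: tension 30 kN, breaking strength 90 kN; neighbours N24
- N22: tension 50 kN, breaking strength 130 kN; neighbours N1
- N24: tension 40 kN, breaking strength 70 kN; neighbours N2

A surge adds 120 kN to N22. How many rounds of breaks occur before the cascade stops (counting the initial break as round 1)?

Round 1 — N22 at 170 > 130. N22 snaps.
  N22 sheds 170 kN to N1: 170 each.
    N1: 110+170 = 280 > 150
Round 2 — N1 snaps.
  N1 sheds 280 kN: no online neighbours, lost.
No further breaks.

2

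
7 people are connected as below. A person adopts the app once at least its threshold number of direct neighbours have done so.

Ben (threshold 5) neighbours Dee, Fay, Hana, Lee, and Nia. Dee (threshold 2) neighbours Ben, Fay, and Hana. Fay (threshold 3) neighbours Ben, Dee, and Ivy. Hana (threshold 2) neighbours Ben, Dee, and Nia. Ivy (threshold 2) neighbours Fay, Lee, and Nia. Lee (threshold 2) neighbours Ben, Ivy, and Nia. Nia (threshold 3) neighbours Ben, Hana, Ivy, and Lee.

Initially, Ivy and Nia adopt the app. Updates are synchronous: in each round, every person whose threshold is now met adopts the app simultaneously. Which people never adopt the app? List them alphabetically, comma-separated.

Round 1 — Ivy, Nia adopt the app (initial).
Round 2 — checking thresholds:
  Ben: 1 of 5 neighbours < 5, not yet.
  Fay: 1 of 3 neighbours < 3, not yet.
  Hana: 1 of 3 neighbours < 2, not yet.
  Lee: 2 of 3 neighbours ≥ 2, adopts the app.
Round 3 — no new adoptions; cascade stops.

Ben, Dee, Fay, Hana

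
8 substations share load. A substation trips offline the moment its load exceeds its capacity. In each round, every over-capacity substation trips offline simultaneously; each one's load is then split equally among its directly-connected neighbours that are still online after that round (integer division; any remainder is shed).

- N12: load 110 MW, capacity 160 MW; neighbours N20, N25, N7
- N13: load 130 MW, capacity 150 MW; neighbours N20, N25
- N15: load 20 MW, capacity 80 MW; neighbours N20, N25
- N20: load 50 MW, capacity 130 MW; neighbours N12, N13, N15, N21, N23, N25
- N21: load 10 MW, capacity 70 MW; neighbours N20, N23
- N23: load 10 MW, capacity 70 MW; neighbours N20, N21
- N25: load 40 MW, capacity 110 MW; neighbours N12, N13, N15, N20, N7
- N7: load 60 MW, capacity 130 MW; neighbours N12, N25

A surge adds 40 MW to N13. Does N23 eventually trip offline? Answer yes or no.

Round 1 — N13 at 170 > 150. N13 trips offline.
  N13 sheds 170 MW to N20, N25: 85 each.
    N20: 50+85 = 135 > 130
    N25: 40+85 = 125 > 110
Round 2 — N20, N25 trip offline.
  N20 sheds 135 MW to N12, N15, N21, N23: 33 each (3 lost).
    N12: 110+33 = 143 ≤ 160
    N15: 20+33 = 53 ≤ 80
    N21: 10+33 = 43 ≤ 70
    N23: 10+33 = 43 ≤ 70
  N25 sheds 125 MW to N12, N15, N7: 41 each (2 lost).
    N12: 143+41 = 184 > 160
    N15: 53+41 = 94 > 80
    N7: 60+41 = 101 ≤ 130
Round 3 — N12, N15 trip offline.
  N12 sheds 184 MW to N7: 184 each.
    N7: 101+184 = 285 > 130
  N15 sheds 94 MW: no online neighbours, lost.
Round 4 — N7 trips offline.
  N7 sheds 285 MW: no online neighbours, lost.
No further trips.

no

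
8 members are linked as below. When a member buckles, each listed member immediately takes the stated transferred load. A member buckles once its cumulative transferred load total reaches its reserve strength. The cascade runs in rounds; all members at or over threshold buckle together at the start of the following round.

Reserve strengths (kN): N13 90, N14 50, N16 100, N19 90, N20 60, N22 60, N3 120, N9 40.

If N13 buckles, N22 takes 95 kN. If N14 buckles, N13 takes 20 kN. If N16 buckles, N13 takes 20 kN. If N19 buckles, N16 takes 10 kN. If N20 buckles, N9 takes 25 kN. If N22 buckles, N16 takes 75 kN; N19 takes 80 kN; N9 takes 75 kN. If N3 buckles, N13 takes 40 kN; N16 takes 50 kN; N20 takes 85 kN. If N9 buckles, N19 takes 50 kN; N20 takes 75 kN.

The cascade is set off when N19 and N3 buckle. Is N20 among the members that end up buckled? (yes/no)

Round 1 — N19, N3 buckle (initial).
  N13: +40 → 40 < 90
  N16: +10+50 → 60 < 100
  N20: +85 → 85 ≥ 60
Round 2 — N20 buckles.
  N9: +25 → 25 < 40
No further bucklings.

yes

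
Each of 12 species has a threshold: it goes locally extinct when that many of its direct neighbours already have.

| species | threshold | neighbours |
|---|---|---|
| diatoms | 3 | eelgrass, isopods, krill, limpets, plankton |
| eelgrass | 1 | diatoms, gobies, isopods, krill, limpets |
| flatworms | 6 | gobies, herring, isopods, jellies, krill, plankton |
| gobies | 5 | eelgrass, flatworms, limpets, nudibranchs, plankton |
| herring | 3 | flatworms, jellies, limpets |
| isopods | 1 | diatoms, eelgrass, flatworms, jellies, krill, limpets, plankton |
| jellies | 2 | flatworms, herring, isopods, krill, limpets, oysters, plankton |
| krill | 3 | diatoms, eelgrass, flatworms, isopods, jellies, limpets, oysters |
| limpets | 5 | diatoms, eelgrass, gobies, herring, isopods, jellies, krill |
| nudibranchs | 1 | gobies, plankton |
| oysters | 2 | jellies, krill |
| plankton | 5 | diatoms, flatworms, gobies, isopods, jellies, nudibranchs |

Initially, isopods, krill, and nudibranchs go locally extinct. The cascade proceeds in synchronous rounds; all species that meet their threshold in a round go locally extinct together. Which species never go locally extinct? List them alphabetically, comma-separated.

flatworms, gobies, herring, plankton

Round 1 — isopods, krill, nudibranchs go locally extinct (initial).
Round 2 — checking thresholds:
  diatoms: 2 of 5 neighbours < 3, below threshold.
  eelgrass: 2 of 5 neighbours ≥ 1, goes locally extinct.
  flatworms: 2 of 6 neighbours < 6, below threshold.
  gobies: 1 of 5 neighbours < 5, below threshold.
  jellies: 2 of 7 neighbours ≥ 2, goes locally extinct.
  limpets: 2 of 7 neighbours < 5, below threshold.
  oysters: 1 of 2 neighbours < 2, below threshold.
  plankton: 2 of 6 neighbours < 5, below threshold.
Round 3 — checking thresholds:
  diatoms: 3 of 5 neighbours ≥ 3, goes locally extinct.
  flatworms: 3 of 6 neighbours < 6, below threshold.
  gobies: 2 of 5 neighbours < 5, below threshold.
  herring: 1 of 3 neighbours < 3, below threshold.
  limpets: 4 of 7 neighbours < 5, below threshold.
  oysters: 2 of 2 neighbours ≥ 2, goes locally extinct.
  plankton: 3 of 6 neighbours < 5, below threshold.
Round 4 — checking thresholds:
  flatworms: 3 of 6 neighbours < 6, below threshold.
  gobies: 2 of 5 neighbours < 5, below threshold.
  herring: 1 of 3 neighbours < 3, below threshold.
  limpets: 5 of 7 neighbours ≥ 5, goes locally extinct.
  plankton: 4 of 6 neighbours < 5, below threshold.
Round 5 — no new extinctions; cascade stops.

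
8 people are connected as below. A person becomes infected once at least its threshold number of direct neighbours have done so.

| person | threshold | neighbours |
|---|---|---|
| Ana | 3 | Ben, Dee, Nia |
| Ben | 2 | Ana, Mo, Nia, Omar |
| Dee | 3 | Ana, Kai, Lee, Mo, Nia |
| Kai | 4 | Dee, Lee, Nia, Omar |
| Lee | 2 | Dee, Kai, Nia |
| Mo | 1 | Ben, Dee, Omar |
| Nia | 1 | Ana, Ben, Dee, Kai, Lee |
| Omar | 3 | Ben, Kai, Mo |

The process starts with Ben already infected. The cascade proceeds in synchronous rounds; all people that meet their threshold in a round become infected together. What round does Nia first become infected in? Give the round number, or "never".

Round 1 — Ben becomes infected (initial).
Round 2 — checking thresholds:
  Ana: 1 of 3 neighbours < 3, not yet.
  Mo: 1 of 3 neighbours ≥ 1, becomes infected.
  Nia: 1 of 5 neighbours ≥ 1, becomes infected.
  Omar: 1 of 3 neighbours < 3, not yet.
Round 3 — no new infections; cascade stops.

2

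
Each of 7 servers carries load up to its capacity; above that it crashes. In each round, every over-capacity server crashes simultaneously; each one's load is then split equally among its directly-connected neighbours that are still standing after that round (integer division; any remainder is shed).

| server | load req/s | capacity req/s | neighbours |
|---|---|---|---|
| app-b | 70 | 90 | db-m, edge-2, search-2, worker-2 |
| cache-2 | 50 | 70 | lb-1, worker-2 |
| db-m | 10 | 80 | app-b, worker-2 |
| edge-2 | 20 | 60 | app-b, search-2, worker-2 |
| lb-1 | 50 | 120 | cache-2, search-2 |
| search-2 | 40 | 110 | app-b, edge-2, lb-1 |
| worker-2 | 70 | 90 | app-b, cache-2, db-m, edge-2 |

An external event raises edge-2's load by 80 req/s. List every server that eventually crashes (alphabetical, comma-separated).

Round 1 — edge-2 at 100 > 60. edge-2 crashes.
  edge-2 sheds 100 req/s to app-b, search-2, worker-2: 33 each (1 lost).
    app-b: 70+33 = 103 > 90
    search-2: 40+33 = 73 ≤ 110
    worker-2: 70+33 = 103 > 90
Round 2 — app-b, worker-2 crash.
  app-b sheds 103 req/s to db-m, search-2: 51 each (1 lost).
    db-m: 10+51 = 61 ≤ 80
    search-2: 73+51 = 124 > 110
  worker-2 sheds 103 req/s to cache-2, db-m: 51 each (1 lost).
    cache-2: 50+51 = 101 > 70
    db-m: 61+51 = 112 > 80
Round 3 — cache-2, db-m, search-2 crash.
  cache-2 sheds 101 req/s to lb-1: 101 each.
    lb-1: 50+101 = 151 > 120
  db-m sheds 112 req/s: no online neighbours, lost.
  search-2 sheds 124 req/s to lb-1: 124 each.
    lb-1: 151+124 = 275 > 120
Round 4 — lb-1 crashes.
  lb-1 sheds 275 req/s: no online neighbours, lost.
No further crashes.

app-b, cache-2, db-m, edge-2, lb-1, search-2, worker-2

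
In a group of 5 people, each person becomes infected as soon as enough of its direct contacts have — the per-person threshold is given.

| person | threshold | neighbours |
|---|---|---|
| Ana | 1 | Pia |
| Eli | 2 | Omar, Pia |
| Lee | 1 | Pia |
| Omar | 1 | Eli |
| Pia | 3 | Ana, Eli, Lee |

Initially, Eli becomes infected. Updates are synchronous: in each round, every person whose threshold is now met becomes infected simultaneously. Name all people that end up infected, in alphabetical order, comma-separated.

Round 1 — Eli becomes infected (initial).
Round 2 — checking thresholds:
  Omar: 1 of 1 neighbours ≥ 1, becomes infected.
  Pia: 1 of 3 neighbours < 3, holds.
Round 3 — no new infections; cascade stops.

Eli, Omar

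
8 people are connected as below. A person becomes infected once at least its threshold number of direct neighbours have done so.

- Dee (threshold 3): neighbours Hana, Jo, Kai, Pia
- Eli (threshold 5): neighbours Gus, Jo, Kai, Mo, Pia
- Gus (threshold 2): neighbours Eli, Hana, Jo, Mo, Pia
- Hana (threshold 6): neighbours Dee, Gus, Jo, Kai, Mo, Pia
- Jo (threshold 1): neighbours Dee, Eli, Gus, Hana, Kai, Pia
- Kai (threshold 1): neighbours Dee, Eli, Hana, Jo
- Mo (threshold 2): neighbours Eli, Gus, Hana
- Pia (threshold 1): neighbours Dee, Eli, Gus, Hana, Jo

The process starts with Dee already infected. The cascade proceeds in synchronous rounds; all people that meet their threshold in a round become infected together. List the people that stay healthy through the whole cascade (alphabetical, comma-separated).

Eli, Hana, Mo

Round 1 — Dee becomes infected (initial).
Round 2 — checking thresholds:
  Hana: 1 of 6 neighbours < 6, below threshold.
  Jo: 1 of 6 neighbours ≥ 1, becomes infected.
  Kai: 1 of 4 neighbours ≥ 1, becomes infected.
  Pia: 1 of 5 neighbours ≥ 1, becomes infected.
Round 3 — checking thresholds:
  Eli: 3 of 5 neighbours < 5, below threshold.
  Gus: 2 of 5 neighbours ≥ 2, becomes infected.
  Hana: 4 of 6 neighbours < 6, below threshold.
Round 4 — no new infections; cascade stops.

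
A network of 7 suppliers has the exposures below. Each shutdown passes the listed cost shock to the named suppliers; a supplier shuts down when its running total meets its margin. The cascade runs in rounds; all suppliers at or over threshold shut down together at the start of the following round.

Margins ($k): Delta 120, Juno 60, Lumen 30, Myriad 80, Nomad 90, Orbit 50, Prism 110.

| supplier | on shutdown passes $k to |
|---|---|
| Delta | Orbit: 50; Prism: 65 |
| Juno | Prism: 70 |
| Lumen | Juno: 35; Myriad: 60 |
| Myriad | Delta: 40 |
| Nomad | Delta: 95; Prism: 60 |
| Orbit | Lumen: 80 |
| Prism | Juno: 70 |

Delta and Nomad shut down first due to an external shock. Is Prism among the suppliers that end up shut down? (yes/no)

yes

Round 1 — Delta, Nomad shut down (initial).
  Orbit: +50 → 50 ≥ 50
  Prism: +65+60 → 125 ≥ 110
Round 2 — Orbit, Prism shut down.
  Juno: +70 → 70 ≥ 60
  Lumen: +80 → 80 ≥ 30
Round 3 — Juno, Lumen shut down.
  Myriad: +60 → 60 < 80
No further shutdowns.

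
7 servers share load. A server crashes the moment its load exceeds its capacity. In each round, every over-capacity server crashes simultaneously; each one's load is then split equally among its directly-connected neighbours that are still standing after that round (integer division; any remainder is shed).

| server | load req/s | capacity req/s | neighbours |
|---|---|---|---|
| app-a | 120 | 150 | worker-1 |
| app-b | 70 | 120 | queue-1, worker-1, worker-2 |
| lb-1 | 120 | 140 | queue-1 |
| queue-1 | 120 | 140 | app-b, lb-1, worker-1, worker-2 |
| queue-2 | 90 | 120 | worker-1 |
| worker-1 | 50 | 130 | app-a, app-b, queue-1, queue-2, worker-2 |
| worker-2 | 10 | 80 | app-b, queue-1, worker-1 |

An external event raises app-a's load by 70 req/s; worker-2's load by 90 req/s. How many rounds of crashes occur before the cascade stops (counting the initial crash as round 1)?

3

Round 1 — app-a at 190 > 150; worker-2 at 100 > 80. app-a, worker-2 crash.
  app-a sheds 190 req/s to worker-1: 190 each.
    worker-1: 50+190 = 240 > 130
  worker-2 sheds 100 req/s to app-b, queue-1, worker-1: 33 each (1 lost).
    app-b: 70+33 = 103 ≤ 120
    queue-1: 120+33 = 153 > 140
    worker-1: 240+33 = 273 > 130
Round 2 — queue-1, worker-1 crash.
  queue-1 sheds 153 req/s to app-b, lb-1: 76 each (1 lost).
    app-b: 103+76 = 179 > 120
    lb-1: 120+76 = 196 > 140
  worker-1 sheds 273 req/s to app-b, queue-2: 136 each (1 lost).
    app-b: 179+136 = 315 > 120
    queue-2: 90+136 = 226 > 120
Round 3 — app-b, lb-1, queue-2 crash.
  app-b sheds 315 req/s: no online neighbours, lost.
  lb-1 sheds 196 req/s: no online neighbours, lost.
  queue-2 sheds 226 req/s: no online neighbours, lost.
No further crashes.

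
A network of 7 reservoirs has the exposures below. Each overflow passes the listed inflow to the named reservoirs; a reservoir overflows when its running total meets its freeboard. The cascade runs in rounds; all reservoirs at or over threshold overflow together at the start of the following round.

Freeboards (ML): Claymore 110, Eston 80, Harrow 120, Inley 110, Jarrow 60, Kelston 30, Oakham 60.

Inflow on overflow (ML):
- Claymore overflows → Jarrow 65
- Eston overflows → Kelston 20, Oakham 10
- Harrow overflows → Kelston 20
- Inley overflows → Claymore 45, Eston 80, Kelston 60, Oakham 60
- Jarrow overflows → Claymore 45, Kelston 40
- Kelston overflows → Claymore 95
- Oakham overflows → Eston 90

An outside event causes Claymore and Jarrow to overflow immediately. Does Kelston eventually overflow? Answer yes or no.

Round 1 — Claymore, Jarrow overflow (initial).
  Kelston: +40 → 40 ≥ 30
Round 2 — Kelston overflows.
No further overflows.

yes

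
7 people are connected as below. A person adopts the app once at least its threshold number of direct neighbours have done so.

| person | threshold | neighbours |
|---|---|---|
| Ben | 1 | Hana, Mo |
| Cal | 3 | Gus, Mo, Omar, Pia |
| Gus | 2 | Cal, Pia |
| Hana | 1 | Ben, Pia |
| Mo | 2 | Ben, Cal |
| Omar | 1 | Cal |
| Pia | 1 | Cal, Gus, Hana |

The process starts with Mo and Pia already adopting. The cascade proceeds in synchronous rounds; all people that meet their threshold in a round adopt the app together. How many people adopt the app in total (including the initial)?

Round 1 — Mo, Pia adopt the app (initial).
Round 2 — checking thresholds:
  Ben: 1 of 2 neighbours ≥ 1, adopts the app.
  Cal: 2 of 4 neighbours < 3, below threshold.
  Gus: 1 of 2 neighbours < 2, below threshold.
  Hana: 1 of 2 neighbours ≥ 1, adopts the app.
Round 3 — no new adoptions; cascade stops.

4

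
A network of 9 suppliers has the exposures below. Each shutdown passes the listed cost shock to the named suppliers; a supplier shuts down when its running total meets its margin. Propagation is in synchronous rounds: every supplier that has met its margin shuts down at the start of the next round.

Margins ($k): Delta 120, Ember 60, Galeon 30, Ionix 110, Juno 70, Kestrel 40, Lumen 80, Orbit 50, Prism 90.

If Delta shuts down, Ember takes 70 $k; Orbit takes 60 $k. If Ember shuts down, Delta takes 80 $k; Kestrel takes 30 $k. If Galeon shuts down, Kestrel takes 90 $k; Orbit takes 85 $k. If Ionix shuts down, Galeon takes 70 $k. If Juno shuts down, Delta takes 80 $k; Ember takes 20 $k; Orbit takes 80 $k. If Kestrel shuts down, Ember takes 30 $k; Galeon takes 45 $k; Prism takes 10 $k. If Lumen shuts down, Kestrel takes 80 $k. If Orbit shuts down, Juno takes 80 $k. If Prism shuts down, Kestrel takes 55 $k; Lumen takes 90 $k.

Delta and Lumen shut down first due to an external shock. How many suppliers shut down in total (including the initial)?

7

Round 1 — Delta, Lumen shut down (initial).
  Ember: +70 → 70 ≥ 60
  Kestrel: +80 → 80 ≥ 40
  Orbit: +60 → 60 ≥ 50
Round 2 — Ember, Kestrel, Orbit shut down.
  Galeon: +45 → 45 ≥ 30
  Juno: +80 → 80 ≥ 70
  Prism: +10 → 10 < 90
Round 3 — Galeon, Juno shut down.
No further shutdowns.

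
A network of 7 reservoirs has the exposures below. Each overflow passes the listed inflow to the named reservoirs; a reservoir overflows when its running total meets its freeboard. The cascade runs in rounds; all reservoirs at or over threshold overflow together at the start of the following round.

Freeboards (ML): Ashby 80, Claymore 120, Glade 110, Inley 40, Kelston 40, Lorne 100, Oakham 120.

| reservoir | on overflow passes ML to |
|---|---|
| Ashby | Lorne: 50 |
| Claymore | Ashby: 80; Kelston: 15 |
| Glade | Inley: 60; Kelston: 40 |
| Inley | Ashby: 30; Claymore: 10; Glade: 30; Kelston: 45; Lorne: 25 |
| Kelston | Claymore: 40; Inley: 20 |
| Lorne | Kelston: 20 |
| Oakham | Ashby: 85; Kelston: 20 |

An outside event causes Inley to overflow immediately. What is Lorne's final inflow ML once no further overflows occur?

Round 1 — Inley overflows (initial).
  Ashby: +30 → 30 < 80
  Claymore: +10 → 10 < 120
  Glade: +30 → 30 < 110
  Kelston: +45 → 45 ≥ 40
  Lorne: +25 → 25 < 100
Round 2 — Kelston overflows.
  Claymore: +40 → 50 < 120
No further overflows.

25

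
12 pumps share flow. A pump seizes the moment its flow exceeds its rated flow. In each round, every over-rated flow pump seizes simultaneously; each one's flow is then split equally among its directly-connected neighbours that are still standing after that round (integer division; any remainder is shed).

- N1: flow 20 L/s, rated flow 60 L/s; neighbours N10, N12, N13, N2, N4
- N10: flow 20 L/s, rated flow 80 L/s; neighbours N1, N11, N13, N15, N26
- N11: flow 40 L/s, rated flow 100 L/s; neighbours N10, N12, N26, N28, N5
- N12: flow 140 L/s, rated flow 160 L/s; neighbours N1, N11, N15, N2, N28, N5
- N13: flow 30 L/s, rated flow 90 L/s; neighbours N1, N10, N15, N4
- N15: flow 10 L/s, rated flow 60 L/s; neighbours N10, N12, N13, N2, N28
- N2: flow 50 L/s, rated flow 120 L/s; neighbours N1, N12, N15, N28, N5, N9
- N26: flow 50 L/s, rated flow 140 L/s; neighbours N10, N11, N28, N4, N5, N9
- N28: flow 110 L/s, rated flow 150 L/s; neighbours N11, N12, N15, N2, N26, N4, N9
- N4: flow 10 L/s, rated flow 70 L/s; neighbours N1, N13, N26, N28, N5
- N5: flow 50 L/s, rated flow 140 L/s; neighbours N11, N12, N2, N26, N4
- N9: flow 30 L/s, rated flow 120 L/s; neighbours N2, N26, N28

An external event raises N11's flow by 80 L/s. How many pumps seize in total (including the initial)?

12

Round 1 — N11 at 120 > 100. N11 seizes.
  N11 sheds 120 L/s to N10, N12, N26, N28, N5: 24 each.
    N10: 20+24 = 44 ≤ 80
    N12: 140+24 = 164 > 160
    N26: 50+24 = 74 ≤ 140
    N28: 110+24 = 134 ≤ 150
    N5: 50+24 = 74 ≤ 140
Round 2 — N12 seizes.
  N12 sheds 164 L/s to N1, N15, N2, N28, N5: 32 each (4 lost).
    N1: 20+32 = 52 ≤ 60
    N15: 10+32 = 42 ≤ 60
    N2: 50+32 = 82 ≤ 120
    N28: 134+32 = 166 > 150
    N5: 74+32 = 106 ≤ 140
Round 3 — N28 seizes.
  N28 sheds 166 L/s to N15, N2, N26, N4, N9: 33 each (1 lost).
    N15: 42+33 = 75 > 60
    N2: 82+33 = 115 ≤ 120
    N26: 74+33 = 107 ≤ 140
    N4: 10+33 = 43 ≤ 70
    N9: 30+33 = 63 ≤ 120
Round 4 — N15 seizes.
  N15 sheds 75 L/s to N10, N13, N2: 25 each.
    N10: 44+25 = 69 ≤ 80
    N13: 30+25 = 55 ≤ 90
    N2: 115+25 = 140 > 120
Round 5 — N2 seizes.
  N2 sheds 140 L/s to N1, N5, N9: 46 each (2 lost).
    N1: 52+46 = 98 > 60
    N5: 106+46 = 152 > 140
    N9: 63+46 = 109 ≤ 120
Round 6 — N1, N5 seize.
  N1 sheds 98 L/s to N10, N13, N4: 32 each (2 lost).
    N10: 69+32 = 101 > 80
    N13: 55+32 = 87 ≤ 90
    N4: 43+32 = 75 > 70
  N5 sheds 152 L/s to N26, N4: 76 each.
    N26: 107+76 = 183 > 140
    N4: 75+76 = 151 > 70
Round 7 — N10, N26, N4 seize.
  N10 sheds 101 L/s to N13: 101 each.
    N13: 87+101 = 188 > 90
  N26 sheds 183 L/s to N9: 183 each.
    N9: 109+183 = 292 > 120
  N4 sheds 151 L/s to N13: 151 each.
    N13: 188+151 = 339 > 90
Round 8 — N13, N9 seize.
  N13 sheds 339 L/s: no online neighbours, lost.
  N9 sheds 292 L/s: no online neighbours, lost.
No further seizures.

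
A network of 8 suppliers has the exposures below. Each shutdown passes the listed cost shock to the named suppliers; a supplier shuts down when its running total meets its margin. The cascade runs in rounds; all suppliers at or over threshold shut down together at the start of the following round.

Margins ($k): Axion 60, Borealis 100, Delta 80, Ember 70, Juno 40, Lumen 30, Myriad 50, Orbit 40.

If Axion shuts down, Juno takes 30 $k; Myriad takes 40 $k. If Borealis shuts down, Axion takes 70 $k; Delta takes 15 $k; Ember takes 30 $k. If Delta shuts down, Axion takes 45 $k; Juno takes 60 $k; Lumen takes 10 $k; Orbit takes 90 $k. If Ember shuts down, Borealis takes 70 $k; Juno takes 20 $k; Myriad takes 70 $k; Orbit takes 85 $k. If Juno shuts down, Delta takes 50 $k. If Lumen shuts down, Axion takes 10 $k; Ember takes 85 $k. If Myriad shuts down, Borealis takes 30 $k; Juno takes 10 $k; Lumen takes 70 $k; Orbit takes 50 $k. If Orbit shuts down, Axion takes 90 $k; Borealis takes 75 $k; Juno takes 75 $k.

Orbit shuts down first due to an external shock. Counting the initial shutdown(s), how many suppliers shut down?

3

Round 1 — Orbit shuts down (initial).
  Axion: +90 → 90 ≥ 60
  Borealis: +75 → 75 < 100
  Juno: +75 → 75 ≥ 40
Round 2 — Axion, Juno shut down.
  Delta: +50 → 50 < 80
  Myriad: +40 → 40 < 50
No further shutdowns.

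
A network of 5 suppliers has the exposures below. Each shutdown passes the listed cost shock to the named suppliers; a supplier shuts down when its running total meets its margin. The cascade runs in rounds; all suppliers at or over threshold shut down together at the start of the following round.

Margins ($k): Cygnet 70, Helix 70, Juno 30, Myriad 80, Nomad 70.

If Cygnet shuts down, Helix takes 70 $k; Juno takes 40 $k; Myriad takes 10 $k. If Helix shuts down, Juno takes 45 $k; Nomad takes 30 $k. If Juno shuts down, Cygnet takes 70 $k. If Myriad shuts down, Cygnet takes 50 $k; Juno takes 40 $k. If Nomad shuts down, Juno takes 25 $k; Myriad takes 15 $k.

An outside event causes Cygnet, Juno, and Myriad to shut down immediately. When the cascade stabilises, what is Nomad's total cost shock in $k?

Round 1 — Cygnet, Juno, Myriad shut down (initial).
  Helix: +70 → 70 ≥ 70
Round 2 — Helix shuts down.
  Nomad: +30 → 30 < 70
No further shutdowns.

30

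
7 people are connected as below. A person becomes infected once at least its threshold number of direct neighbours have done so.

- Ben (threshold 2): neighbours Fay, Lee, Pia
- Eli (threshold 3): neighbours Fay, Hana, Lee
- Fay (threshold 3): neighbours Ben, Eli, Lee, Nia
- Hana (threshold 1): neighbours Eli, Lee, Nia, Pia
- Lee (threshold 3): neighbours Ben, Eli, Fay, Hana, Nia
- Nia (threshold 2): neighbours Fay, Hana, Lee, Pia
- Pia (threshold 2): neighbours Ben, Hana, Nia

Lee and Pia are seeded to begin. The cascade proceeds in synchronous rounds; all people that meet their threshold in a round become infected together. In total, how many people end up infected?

Round 1 — Lee, Pia become infected (initial).
Round 2 — checking thresholds:
  Ben: 2 of 3 neighbours ≥ 2, becomes infected.
  Eli: 1 of 3 neighbours < 3, holds.
  Fay: 1 of 4 neighbours < 3, holds.
  Hana: 2 of 4 neighbours ≥ 1, becomes infected.
  Nia: 2 of 4 neighbours ≥ 2, becomes infected.
Round 3 — checking thresholds:
  Eli: 2 of 3 neighbours < 3, holds.
  Fay: 3 of 4 neighbours ≥ 3, becomes infected.
Round 4 — checking thresholds:
  Eli: 3 of 3 neighbours ≥ 3, becomes infected.
Round 5 — no new infections; cascade stops.

7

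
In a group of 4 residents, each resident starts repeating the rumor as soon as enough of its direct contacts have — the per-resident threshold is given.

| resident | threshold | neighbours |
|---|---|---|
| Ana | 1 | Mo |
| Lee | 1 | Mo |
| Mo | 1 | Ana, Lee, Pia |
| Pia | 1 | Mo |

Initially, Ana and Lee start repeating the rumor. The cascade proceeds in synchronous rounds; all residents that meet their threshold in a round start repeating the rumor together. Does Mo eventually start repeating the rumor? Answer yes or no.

yes

Round 1 — Ana, Lee start repeating the rumor (initial).
Round 2 — checking thresholds:
  Mo: 2 of 3 neighbours ≥ 1, starts repeating the rumor.
Round 3 — checking thresholds:
  Pia: 1 of 1 neighbours ≥ 1, starts repeating the rumor.
Round 4 — no new spreads; cascade stops.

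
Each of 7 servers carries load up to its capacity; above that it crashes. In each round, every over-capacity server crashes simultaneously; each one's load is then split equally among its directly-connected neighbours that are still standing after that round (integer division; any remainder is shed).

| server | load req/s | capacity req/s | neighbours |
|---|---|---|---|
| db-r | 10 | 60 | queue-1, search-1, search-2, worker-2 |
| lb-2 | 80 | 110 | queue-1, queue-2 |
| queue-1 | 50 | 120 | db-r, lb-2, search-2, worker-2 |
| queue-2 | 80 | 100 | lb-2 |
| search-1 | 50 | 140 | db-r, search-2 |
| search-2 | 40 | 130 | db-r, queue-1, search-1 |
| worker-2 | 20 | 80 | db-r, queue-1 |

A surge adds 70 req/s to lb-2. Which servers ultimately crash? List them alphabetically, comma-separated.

Round 1 — lb-2 at 150 > 110. lb-2 crashes.
  lb-2 sheds 150 req/s to queue-1, queue-2: 75 each.
    queue-1: 50+75 = 125 > 120
    queue-2: 80+75 = 155 > 100
Round 2 — queue-1, queue-2 crash.
  queue-1 sheds 125 req/s to db-r, search-2, worker-2: 41 each (2 lost).
    db-r: 10+41 = 51 ≤ 60
    search-2: 40+41 = 81 ≤ 130
    worker-2: 20+41 = 61 ≤ 80
  queue-2 sheds 155 req/s: no online neighbours, lost.
No further crashes.

lb-2, queue-1, queue-2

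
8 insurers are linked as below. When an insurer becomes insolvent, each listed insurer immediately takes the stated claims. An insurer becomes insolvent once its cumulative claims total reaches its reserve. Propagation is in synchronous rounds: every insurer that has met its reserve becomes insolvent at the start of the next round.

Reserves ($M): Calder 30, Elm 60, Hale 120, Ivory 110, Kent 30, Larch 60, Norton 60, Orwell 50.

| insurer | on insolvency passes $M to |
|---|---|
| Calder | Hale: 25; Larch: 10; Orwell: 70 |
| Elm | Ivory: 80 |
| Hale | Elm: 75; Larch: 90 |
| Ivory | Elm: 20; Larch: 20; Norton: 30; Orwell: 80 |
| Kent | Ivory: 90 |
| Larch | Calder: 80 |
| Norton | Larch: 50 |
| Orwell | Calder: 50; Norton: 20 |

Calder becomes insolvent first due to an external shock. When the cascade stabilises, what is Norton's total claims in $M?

Round 1 — Calder becomes insolvent (initial).
  Hale: +25 → 25 < 120
  Larch: +10 → 10 < 60
  Orwell: +70 → 70 ≥ 50
Round 2 — Orwell becomes insolvent.
  Norton: +20 → 20 < 60
No further insolvencies.

20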